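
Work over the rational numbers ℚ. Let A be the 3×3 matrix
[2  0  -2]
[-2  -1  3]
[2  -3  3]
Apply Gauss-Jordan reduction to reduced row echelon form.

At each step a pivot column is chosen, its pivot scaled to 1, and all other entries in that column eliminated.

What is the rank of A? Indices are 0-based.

pivot(0,0)=2: scale R0 → (1, 0, -1)
  clear (1,0): R1 −= (-2)R0 → (0, -1, 1)
  clear (2,0): R2 −= (2)R0 → (0, -3, 5)
pivot(1,1)=-1: scale R1 → (0, 1, -1)
  clear (2,1): R2 −= (-3)R1 → (0, 0, 2)
pivot(2,2)=2: scale R2 → (0, 0, 1)
  clear (0,2): R0 −= (-1)R2 → (1, 0, 0)
  clear (1,2): R1 −= (-1)R2 → (0, 1, 0)

rank = 3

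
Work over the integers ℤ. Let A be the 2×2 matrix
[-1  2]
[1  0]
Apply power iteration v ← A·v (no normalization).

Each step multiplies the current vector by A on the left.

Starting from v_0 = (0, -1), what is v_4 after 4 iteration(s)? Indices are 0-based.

v_4 = (10, -6)

v_0 = (0, -1).
v_1 = A·v_0 = (-2, 0).
v_2 = A·v_1 = (2, -2).
v_3 = A·v_2 = (-6, 2).
v_4 = A·v_3 = (10, -6).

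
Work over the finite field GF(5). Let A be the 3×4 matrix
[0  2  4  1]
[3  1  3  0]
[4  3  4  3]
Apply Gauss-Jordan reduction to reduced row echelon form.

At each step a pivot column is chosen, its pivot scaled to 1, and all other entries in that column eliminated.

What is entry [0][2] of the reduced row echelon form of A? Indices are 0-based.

step 1: exchange rows 0,1
step 1: normalize row 0 (÷3) = (1, 2, 1, 0)
  row 2: subtract 4×row0 = (0, 0, 0, 3)
step 2: normalize row 1 (÷2) = (0, 1, 2, 3)
  row 0: subtract 2×row1 = (1, 0, 2, 4)
skip col 2 (zero from row 2)
step 3: normalize row 2 (÷3) = (0, 0, 0, 1)
  row 0: subtract 4×row2 = (1, 0, 2, 0)
  row 1: subtract 3×row2 = (0, 1, 2, 0)

M[0][2] = 2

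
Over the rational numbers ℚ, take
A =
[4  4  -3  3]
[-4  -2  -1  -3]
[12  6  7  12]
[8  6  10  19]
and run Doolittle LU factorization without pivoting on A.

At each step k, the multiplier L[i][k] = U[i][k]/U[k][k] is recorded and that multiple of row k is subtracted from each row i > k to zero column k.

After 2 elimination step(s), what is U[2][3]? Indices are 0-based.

U[2][3] = 3

Step 1: pivot at (0,0) is 4.
  row1 ← row1 − (-1)·row0  ⇒  L[1][0]=-1, U row1=(0, 2, -4, 0)
  row2 ← row2 − (3)·row0  ⇒  L[2][0]=3, U row2=(0, -6, 16, 3)
  row3 ← row3 − (2)·row0  ⇒  L[3][0]=2, U row3=(0, -2, 16, 13)
Step 2: pivot at (1,1) is 2.
  row2 ← row2 − (-3)·row1  ⇒  L[2][1]=-3, U row2=(0, 0, 4, 3)
  row3 ← row3 − (-1)·row1  ⇒  L[3][1]=-1, U row3=(0, 0, 12, 13)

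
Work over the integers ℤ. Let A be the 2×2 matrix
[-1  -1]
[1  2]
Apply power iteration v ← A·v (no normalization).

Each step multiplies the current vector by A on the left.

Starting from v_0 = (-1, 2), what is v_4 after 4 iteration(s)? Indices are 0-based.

v_0 = (-1, 2).
v_1 = A·v_0 = (-1, 3).
v_2 = A·v_1 = (-2, 5).
v_3 = A·v_2 = (-3, 8).
v_4 = A·v_3 = (-5, 13).

v_4 = (-5, 13)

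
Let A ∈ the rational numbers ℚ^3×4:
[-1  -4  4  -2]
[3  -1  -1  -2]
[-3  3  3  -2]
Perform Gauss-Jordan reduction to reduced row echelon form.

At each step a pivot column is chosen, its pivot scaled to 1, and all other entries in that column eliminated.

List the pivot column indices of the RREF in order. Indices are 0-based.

pivot columns: 0, 1, 2

pivot(0,0)=-1: scale R0 → (1, 4, -4, 2)
  clear (1,0): R1 −= (3)R0 → (0, -13, 11, -8)
  clear (2,0): R2 −= (-3)R0 → (0, 15, -9, 4)
pivot(1,1)=-13: scale R1 → (0, 1, -11/13, 8/13)
  clear (0,1): R0 −= (4)R1 → (1, 0, -8/13, -6/13)
  clear (2,1): R2 −= (15)R1 → (0, 0, 48/13, -68/13)
pivot(2,2)=48/13: scale R2 → (0, 0, 1, -17/12)
  clear (0,2): R0 −= (-8/13)R2 → (1, 0, 0, -4/3)
  clear (1,2): R1 −= (-11/13)R2 → (0, 1, 0, -7/12)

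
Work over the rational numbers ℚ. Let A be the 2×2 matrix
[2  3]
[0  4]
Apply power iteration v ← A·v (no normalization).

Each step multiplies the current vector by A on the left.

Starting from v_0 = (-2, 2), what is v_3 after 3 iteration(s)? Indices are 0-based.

v_0 = (-2, 2).
v_1 = A·v_0 = (2, 8).
v_2 = A·v_1 = (28, 32).
v_3 = A·v_2 = (152, 128).

v_3 = (152, 128)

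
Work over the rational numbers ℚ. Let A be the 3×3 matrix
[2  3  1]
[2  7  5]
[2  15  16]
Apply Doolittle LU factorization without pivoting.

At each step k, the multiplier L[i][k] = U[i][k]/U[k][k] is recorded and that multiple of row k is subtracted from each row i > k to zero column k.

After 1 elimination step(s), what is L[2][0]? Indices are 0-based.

L[2][0] = 1

k=0: U[0][0]=2
  eliminate (1,0): mult=1, new row 1: (0, 4, 4); set L[1][0]=1
  eliminate (2,0): mult=1, new row 2: (0, 12, 15); set L[2][0]=1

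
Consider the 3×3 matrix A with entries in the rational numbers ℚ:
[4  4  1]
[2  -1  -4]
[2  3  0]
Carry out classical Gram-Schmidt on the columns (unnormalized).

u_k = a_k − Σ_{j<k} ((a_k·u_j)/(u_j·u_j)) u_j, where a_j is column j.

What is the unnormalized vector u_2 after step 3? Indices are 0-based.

u_2 = (6/7, -3/7, -9/7)

Step 1: u_0 = a_0 = (4, 2, 2).
Step 2: u_1 = a_1 − (5/6)·u_0 = (2/3, -8/3, 4/3).
Step 3: u_2 = a_2 − (-1/6)·u_0 − (17/14)·u_1 = (6/7, -3/7, -9/7).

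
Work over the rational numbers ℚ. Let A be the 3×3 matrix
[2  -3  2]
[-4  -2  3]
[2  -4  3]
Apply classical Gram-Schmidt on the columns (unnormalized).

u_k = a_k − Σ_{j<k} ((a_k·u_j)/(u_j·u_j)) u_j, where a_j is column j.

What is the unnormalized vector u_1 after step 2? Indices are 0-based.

u_1 = (-5/2, -3, -7/2)

Step 1: u_0 = a_0 = (2, -4, 2).
Step 2: u_1 = a_1 − (-1/4)·u_0 = (-5/2, -3, -7/2).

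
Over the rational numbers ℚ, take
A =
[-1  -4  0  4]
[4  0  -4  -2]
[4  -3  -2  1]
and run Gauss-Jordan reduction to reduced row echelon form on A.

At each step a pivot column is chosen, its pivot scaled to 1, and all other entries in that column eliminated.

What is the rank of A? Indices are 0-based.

rank = 3

pivot(0,0)=-1: scale R0 → (1, 4, 0, -4)
  clear (1,0): R1 −= (4)R0 → (0, -16, -4, 14)
  clear (2,0): R2 −= (4)R0 → (0, -19, -2, 17)
pivot(1,1)=-16: scale R1 → (0, 1, 1/4, -7/8)
  clear (0,1): R0 −= (4)R1 → (1, 0, -1, -1/2)
  clear (2,1): R2 −= (-19)R1 → (0, 0, 11/4, 3/8)
pivot(2,2)=11/4: scale R2 → (0, 0, 1, 3/22)
  clear (0,2): R0 −= (-1)R2 → (1, 0, 0, -4/11)
  clear (1,2): R1 −= (1/4)R2 → (0, 1, 0, -10/11)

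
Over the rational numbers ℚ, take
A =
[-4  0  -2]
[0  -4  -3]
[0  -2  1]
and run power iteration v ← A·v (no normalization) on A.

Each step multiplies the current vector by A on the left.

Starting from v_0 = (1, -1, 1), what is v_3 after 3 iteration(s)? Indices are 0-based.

v_3 = (-74, 49, 27)

v_0 = (1, -1, 1).
v_1 = A·v_0 = (-6, 1, 3).
v_2 = A·v_1 = (18, -13, 1).
v_3 = A·v_2 = (-74, 49, 27).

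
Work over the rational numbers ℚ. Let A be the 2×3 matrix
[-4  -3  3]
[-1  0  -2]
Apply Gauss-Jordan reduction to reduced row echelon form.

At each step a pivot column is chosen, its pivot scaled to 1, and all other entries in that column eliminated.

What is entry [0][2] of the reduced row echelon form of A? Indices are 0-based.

M[0][2] = 2

step 1: normalize row 0 (÷-4) = (1, 3/4, -3/4)
  row 1: subtract -1×row0 = (0, 3/4, -11/4)
step 2: normalize row 1 (÷3/4) = (0, 1, -11/3)
  row 0: subtract 3/4×row1 = (1, 0, 2)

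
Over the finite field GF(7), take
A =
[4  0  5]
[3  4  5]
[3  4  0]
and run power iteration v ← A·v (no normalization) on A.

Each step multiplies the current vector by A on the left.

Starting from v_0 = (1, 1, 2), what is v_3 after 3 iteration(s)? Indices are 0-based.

v_0 = (1, 1, 2).
v_1 = A·v_0 = (0, 3, 0).
v_2 = A·v_1 = (0, 5, 5).
v_3 = A·v_2 = (4, 3, 6).

v_3 = (4, 3, 6)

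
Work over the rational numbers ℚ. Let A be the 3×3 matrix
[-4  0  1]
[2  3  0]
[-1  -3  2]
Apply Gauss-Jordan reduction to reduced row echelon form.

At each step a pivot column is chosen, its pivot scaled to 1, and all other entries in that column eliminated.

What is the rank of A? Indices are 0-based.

rank = 3

step 1: normalize row 0 (÷-4) = (1, 0, -1/4)
  row 1: subtract 2×row0 = (0, 3, 1/2)
  row 2: subtract -1×row0 = (0, -3, 7/4)
step 2: normalize row 1 (÷3) = (0, 1, 1/6)
  row 2: subtract -3×row1 = (0, 0, 9/4)
step 3: normalize row 2 (÷9/4) = (0, 0, 1)
  row 0: subtract -1/4×row2 = (1, 0, 0)
  row 1: subtract 1/6×row2 = (0, 1, 0)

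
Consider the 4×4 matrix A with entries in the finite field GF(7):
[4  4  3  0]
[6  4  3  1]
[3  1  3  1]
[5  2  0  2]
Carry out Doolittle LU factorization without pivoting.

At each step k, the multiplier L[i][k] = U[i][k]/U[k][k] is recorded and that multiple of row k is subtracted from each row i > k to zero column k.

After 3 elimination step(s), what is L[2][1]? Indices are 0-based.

L[2][1] = 1

k=0: U[0][0]=4
  eliminate (1,0): mult=5, new row 1: (0, 5, 2, 1); set L[1][0]=5
  eliminate (2,0): mult=6, new row 2: (0, 5, 6, 1); set L[2][0]=6
  eliminate (3,0): mult=3, new row 3: (0, 4, 5, 2); set L[3][0]=3
k=1: U[1][1]=5
  eliminate (2,1): mult=1, new row 2: (0, 0, 4, 0); set L[2][1]=1
  eliminate (3,1): mult=5, new row 3: (0, 0, 2, 4); set L[3][1]=5
k=2: U[2][2]=4
  eliminate (3,2): mult=4, new row 3: (0, 0, 0, 4); set L[3][2]=4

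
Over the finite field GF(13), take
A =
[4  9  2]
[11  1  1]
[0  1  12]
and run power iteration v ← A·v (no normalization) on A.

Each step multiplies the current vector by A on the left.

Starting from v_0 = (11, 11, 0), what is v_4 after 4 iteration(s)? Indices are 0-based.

v_4 = (6, 0, 6)

v_0 = (11, 11, 0).
v_1 = A·v_0 = (0, 2, 11).
v_2 = A·v_1 = (1, 0, 4).
v_3 = A·v_2 = (12, 2, 9).
v_4 = A·v_3 = (6, 0, 6).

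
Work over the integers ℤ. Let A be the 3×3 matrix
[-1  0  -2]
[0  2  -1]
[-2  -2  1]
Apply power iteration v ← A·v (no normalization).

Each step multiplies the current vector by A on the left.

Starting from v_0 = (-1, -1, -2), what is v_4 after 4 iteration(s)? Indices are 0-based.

v_4 = (-53, -6, -44)

v_0 = (-1, -1, -2).
v_1 = A·v_0 = (5, 0, 2).
v_2 = A·v_1 = (-9, -2, -8).
v_3 = A·v_2 = (25, 4, 14).
v_4 = A·v_3 = (-53, -6, -44).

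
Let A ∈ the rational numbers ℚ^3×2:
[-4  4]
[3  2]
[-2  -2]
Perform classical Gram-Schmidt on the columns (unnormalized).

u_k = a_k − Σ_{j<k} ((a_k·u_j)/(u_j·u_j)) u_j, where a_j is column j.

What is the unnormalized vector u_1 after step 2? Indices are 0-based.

Step 1: u_0 = a_0 = (-4, 3, -2).
Step 2: u_1 = a_1 − (-6/29)·u_0 = (92/29, 76/29, -70/29).

u_1 = (92/29, 76/29, -70/29)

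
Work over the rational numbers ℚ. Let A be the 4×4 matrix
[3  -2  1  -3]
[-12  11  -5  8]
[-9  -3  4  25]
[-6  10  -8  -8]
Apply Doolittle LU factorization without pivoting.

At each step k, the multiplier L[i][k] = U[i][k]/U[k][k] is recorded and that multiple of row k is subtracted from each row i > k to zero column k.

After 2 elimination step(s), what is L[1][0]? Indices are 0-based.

[col 0] pivot 3
  R1 -= -4*R0 → (0, 3, -1, -4)  (L[1][0] := -4)
  R2 -= -3*R0 → (0, -9, 7, 16)  (L[2][0] := -3)
  R3 -= -2*R0 → (0, 6, -6, -14)  (L[3][0] := -2)
[col 1] pivot 3
  R2 -= -3*R1 → (0, 0, 4, 4)  (L[2][1] := -3)
  R3 -= 2*R1 → (0, 0, -4, -6)  (L[3][1] := 2)

L[1][0] = -4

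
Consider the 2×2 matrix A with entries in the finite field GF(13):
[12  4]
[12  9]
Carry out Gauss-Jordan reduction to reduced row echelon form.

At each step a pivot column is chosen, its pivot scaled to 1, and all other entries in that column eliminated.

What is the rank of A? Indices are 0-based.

rank = 2

pivot(0,0)=12: scale R0 → (1, 9)
  clear (1,0): R1 −= (12)R0 → (0, 5)
pivot(1,1)=5: scale R1 → (0, 1)
  clear (0,1): R0 −= (9)R1 → (1, 0)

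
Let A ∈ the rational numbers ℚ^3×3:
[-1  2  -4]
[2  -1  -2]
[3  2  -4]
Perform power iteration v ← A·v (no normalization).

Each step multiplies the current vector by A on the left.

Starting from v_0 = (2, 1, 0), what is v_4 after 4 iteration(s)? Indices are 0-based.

v_0 = (2, 1, 0).
v_1 = A·v_0 = (0, 3, 8).
v_2 = A·v_1 = (-26, -19, -26).
v_3 = A·v_2 = (92, 19, -12).
v_4 = A·v_3 = (-6, 189, 362).

v_4 = (-6, 189, 362)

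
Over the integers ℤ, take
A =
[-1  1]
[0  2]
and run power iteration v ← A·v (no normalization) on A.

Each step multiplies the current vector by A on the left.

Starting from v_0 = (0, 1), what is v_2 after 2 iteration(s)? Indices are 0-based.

v_0 = (0, 1).
v_1 = A·v_0 = (1, 2).
v_2 = A·v_1 = (1, 4).

v_2 = (1, 4)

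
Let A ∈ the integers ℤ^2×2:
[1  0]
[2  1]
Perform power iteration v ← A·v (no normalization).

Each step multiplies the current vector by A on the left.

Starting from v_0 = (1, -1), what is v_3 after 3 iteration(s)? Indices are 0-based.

v_3 = (1, 5)

v_0 = (1, -1).
v_1 = A·v_0 = (1, 1).
v_2 = A·v_1 = (1, 3).
v_3 = A·v_2 = (1, 5).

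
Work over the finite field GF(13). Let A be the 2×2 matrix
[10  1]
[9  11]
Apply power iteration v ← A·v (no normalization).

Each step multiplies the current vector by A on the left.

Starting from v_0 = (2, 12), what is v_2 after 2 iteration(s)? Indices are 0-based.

v_0 = (2, 12).
v_1 = A·v_0 = (6, 7).
v_2 = A·v_1 = (2, 1).

v_2 = (2, 1)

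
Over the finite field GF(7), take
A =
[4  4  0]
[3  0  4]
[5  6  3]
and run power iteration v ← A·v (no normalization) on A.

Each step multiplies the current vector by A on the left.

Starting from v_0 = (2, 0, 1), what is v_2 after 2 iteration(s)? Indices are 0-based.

v_2 = (2, 6, 6)

v_0 = (2, 0, 1).
v_1 = A·v_0 = (1, 3, 6).
v_2 = A·v_1 = (2, 6, 6).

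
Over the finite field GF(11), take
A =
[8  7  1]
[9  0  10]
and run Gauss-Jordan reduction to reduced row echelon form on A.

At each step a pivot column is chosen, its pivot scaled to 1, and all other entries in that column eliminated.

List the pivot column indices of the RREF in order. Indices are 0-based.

pivot(0,0)=8: scale R0 → (1, 5, 7)
  clear (1,0): R1 −= (9)R0 → (0, 10, 2)
pivot(1,1)=10: scale R1 → (0, 1, 9)
  clear (0,1): R0 −= (5)R1 → (1, 0, 6)

pivot columns: 0, 1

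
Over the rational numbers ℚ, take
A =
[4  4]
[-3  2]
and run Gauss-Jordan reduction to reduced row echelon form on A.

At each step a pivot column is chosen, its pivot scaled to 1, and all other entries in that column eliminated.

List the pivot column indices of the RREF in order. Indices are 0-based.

[1] R0 /= 4  ⇒  (1, 1)
     R1 -= -3·R0  ⇒  (0, 5)
[2] R1 /= 5  ⇒  (0, 1)
     R0 -= 1·R1  ⇒  (1, 0)

pivot columns: 0, 1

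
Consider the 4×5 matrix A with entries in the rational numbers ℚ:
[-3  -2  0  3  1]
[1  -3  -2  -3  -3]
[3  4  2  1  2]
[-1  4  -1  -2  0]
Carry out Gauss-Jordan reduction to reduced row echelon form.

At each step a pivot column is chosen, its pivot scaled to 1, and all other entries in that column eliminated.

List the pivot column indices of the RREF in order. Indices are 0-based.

pivot(0,0)=-3: scale R0 → (1, 2/3, 0, -1, -1/3)
  clear (1,0): R1 −= (1)R0 → (0, -11/3, -2, -2, -8/3)
  clear (2,0): R2 −= (3)R0 → (0, 2, 2, 4, 3)
  clear (3,0): R3 −= (-1)R0 → (0, 14/3, -1, -3, -1/3)
pivot(1,1)=-11/3: scale R1 → (0, 1, 6/11, 6/11, 8/11)
  clear (0,1): R0 −= (2/3)R1 → (1, 0, -4/11, -15/11, -9/11)
  clear (2,1): R2 −= (2)R1 → (0, 0, 10/11, 32/11, 17/11)
  clear (3,1): R3 −= (14/3)R1 → (0, 0, -39/11, -61/11, -41/11)
pivot(2,2)=10/11: scale R2 → (0, 0, 1, 16/5, 17/10)
  clear (0,2): R0 −= (-4/11)R2 → (1, 0, 0, -1/5, -1/5)
  clear (1,2): R1 −= (6/11)R2 → (0, 1, 0, -6/5, -1/5)
  clear (3,2): R3 −= (-39/11)R2 → (0, 0, 0, 29/5, 23/10)
pivot(3,3)=29/5: scale R3 → (0, 0, 0, 1, 23/58)
  clear (0,3): R0 −= (-1/5)R3 → (1, 0, 0, 0, -7/58)
  clear (1,3): R1 −= (-6/5)R3 → (0, 1, 0, 0, 8/29)
  clear (2,3): R2 −= (16/5)R3 → (0, 0, 1, 0, 25/58)

pivot columns: 0, 1, 2, 3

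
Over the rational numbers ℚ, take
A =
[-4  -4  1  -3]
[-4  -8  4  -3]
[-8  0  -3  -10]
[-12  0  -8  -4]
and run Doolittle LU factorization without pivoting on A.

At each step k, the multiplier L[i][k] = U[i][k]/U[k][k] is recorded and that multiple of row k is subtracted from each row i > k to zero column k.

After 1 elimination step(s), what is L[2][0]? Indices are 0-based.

Step 1: pivot at (0,0) is -4.
  row1 ← row1 − (1)·row0  ⇒  L[1][0]=1, U row1=(0, -4, 3, 0)
  row2 ← row2 − (2)·row0  ⇒  L[2][0]=2, U row2=(0, 8, -5, -4)
  row3 ← row3 − (3)·row0  ⇒  L[3][0]=3, U row3=(0, 12, -11, 5)

L[2][0] = 2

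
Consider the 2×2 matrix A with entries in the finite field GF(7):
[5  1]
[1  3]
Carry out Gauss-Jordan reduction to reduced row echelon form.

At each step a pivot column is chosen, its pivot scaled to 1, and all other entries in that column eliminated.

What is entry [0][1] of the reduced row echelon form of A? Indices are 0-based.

pivot(0,0)=5: scale R0 → (1, 3)
  clear (1,0): R1 −= (1)R0 → (0, 0)
col 1: no nonzero at/below row 1; advance.

M[0][1] = 3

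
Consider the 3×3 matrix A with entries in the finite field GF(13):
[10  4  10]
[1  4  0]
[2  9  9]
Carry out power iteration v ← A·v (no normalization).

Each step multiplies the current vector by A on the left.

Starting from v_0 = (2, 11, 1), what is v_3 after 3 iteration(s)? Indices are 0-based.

v_0 = (2, 11, 1).
v_1 = A·v_0 = (9, 7, 8).
v_2 = A·v_1 = (3, 11, 10).
v_3 = A·v_2 = (5, 8, 0).

v_3 = (5, 8, 0)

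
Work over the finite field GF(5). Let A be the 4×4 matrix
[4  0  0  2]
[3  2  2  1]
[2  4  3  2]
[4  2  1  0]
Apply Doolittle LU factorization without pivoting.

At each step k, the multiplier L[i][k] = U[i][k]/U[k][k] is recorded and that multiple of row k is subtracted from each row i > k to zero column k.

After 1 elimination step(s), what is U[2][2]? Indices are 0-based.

[col 0] pivot 4
  R1 -= 2*R0 → (0, 2, 2, 2)  (L[1][0] := 2)
  R2 -= 3*R0 → (0, 4, 3, 1)  (L[2][0] := 3)
  R3 -= 1*R0 → (0, 2, 1, 3)  (L[3][0] := 1)

U[2][2] = 3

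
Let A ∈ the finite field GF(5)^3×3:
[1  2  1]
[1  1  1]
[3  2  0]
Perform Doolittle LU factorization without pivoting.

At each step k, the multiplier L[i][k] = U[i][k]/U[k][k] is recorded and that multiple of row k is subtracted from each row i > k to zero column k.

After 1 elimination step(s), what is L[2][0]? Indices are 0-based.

L[2][0] = 3

k=0: U[0][0]=1
  eliminate (1,0): mult=1, new row 1: (0, 4, 0); set L[1][0]=1
  eliminate (2,0): mult=3, new row 2: (0, 1, 2); set L[2][0]=3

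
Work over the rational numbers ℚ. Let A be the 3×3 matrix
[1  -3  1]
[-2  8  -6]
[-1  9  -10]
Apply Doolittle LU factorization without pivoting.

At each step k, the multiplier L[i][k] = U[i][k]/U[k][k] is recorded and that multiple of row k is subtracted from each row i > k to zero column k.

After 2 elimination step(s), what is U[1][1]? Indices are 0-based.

[col 0] pivot 1
  R1 -= -2*R0 → (0, 2, -4)  (L[1][0] := -2)
  R2 -= -1*R0 → (0, 6, -9)  (L[2][0] := -1)
[col 1] pivot 2
  R2 -= 3*R1 → (0, 0, 3)  (L[2][1] := 3)

U[1][1] = 2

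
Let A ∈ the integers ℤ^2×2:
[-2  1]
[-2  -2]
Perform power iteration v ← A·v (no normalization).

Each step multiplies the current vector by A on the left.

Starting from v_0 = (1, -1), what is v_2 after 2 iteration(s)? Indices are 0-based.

v_2 = (6, 6)

v_0 = (1, -1).
v_1 = A·v_0 = (-3, 0).
v_2 = A·v_1 = (6, 6).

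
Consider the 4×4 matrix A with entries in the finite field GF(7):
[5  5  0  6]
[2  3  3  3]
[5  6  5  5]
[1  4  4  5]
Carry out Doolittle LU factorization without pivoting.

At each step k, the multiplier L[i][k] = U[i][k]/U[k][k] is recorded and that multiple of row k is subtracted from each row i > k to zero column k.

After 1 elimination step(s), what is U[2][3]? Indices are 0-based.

k=0: U[0][0]=5
  eliminate (1,0): mult=6, new row 1: (0, 1, 3, 2); set L[1][0]=6
  eliminate (2,0): mult=1, new row 2: (0, 1, 5, 6); set L[2][0]=1
  eliminate (3,0): mult=3, new row 3: (0, 3, 4, 1); set L[3][0]=3

U[2][3] = 6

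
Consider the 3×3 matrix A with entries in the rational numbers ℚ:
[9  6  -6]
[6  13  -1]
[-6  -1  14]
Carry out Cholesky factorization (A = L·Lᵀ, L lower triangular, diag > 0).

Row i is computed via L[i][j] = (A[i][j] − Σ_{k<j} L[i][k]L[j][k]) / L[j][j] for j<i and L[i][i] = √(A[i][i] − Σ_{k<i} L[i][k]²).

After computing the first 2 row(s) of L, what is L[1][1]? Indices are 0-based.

Step 1: L[0][0] = √(9) = 3.
  L[1][0] = (6) / L[0][0] = 2.
Step 2: L[1][1] = √(9) = 3.

L[1][1] = 3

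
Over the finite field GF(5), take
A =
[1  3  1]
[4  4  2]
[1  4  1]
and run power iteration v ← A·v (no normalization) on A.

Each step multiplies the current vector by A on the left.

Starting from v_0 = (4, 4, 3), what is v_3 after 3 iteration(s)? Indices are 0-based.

v_0 = (4, 4, 3).
v_1 = A·v_0 = (4, 3, 3).
v_2 = A·v_1 = (1, 4, 4).
v_3 = A·v_2 = (2, 3, 1).

v_3 = (2, 3, 1)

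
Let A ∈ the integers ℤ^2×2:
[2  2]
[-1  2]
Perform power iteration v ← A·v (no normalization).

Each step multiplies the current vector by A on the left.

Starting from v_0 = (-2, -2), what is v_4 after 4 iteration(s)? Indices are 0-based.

v_0 = (-2, -2).
v_1 = A·v_0 = (-8, -2).
v_2 = A·v_1 = (-20, 4).
v_3 = A·v_2 = (-32, 28).
v_4 = A·v_3 = (-8, 88).

v_4 = (-8, 88)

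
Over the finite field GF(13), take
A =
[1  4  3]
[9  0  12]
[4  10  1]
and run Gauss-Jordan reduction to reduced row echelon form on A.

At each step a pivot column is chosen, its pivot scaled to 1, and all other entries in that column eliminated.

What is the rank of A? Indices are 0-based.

[1] R0 /= 1  ⇒  (1, 4, 3)
     R1 -= 9·R0  ⇒  (0, 3, 11)
     R2 -= 4·R0  ⇒  (0, 7, 2)
[2] R1 /= 3  ⇒  (0, 1, 8)
     R0 -= 4·R1  ⇒  (1, 0, 10)
     R2 -= 7·R1  ⇒  (0, 0, 11)
[3] R2 /= 11  ⇒  (0, 0, 1)
     R0 -= 10·R2  ⇒  (1, 0, 0)
     R1 -= 8·R2  ⇒  (0, 1, 0)

rank = 3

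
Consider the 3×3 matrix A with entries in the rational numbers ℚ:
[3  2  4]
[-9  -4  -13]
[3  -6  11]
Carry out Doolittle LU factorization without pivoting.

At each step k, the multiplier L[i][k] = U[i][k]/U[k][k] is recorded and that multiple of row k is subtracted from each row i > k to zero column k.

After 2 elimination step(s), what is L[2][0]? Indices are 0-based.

Step 1: pivot at (0,0) is 3.
  row1 ← row1 − (-3)·row0  ⇒  L[1][0]=-3, U row1=(0, 2, -1)
  row2 ← row2 − (1)·row0  ⇒  L[2][0]=1, U row2=(0, -8, 7)
Step 2: pivot at (1,1) is 2.
  row2 ← row2 − (-4)·row1  ⇒  L[2][1]=-4, U row2=(0, 0, 3)

L[2][0] = 1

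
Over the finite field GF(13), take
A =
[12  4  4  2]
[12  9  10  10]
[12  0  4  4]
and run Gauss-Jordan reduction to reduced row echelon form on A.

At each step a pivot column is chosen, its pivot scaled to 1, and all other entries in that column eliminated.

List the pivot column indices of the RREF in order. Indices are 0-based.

pivot columns: 0, 1, 2

[1] R0 /= 12  ⇒  (1, 9, 9, 11)
     R1 -= 12·R0  ⇒  (0, 5, 6, 8)
     R2 -= 12·R0  ⇒  (0, 9, 0, 2)
[2] R1 /= 5  ⇒  (0, 1, 9, 12)
     R0 -= 9·R1  ⇒  (1, 0, 6, 7)
     R2 -= 9·R1  ⇒  (0, 0, 10, 11)
[3] R2 /= 10  ⇒  (0, 0, 1, 5)
     R0 -= 6·R2  ⇒  (1, 0, 0, 3)
     R1 -= 9·R2  ⇒  (0, 1, 0, 6)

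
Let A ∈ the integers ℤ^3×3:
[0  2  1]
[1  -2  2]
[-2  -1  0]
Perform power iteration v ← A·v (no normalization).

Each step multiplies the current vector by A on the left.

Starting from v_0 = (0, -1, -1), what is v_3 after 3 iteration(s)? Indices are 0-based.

v_0 = (0, -1, -1).
v_1 = A·v_0 = (-3, 0, 1).
v_2 = A·v_1 = (1, -1, 6).
v_3 = A·v_2 = (4, 15, -1).

v_3 = (4, 15, -1)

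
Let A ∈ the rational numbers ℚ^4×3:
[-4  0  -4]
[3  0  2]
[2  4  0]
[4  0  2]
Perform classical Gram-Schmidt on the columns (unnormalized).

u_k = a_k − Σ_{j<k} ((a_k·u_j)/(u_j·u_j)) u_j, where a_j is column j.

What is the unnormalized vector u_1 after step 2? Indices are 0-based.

u_1 = (32/45, -8/15, 164/45, -32/45)

Step 1: u_0 = a_0 = (-4, 3, 2, 4).
Step 2: u_1 = a_1 − (8/45)·u_0 = (32/45, -8/15, 164/45, -32/45).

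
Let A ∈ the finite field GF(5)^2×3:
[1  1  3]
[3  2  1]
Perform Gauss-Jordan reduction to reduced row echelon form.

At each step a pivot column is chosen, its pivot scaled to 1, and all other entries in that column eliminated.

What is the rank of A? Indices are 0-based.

pivot(0,0)=1: scale R0 → (1, 1, 3)
  clear (1,0): R1 −= (3)R0 → (0, 4, 2)
pivot(1,1)=4: scale R1 → (0, 1, 3)
  clear (0,1): R0 −= (1)R1 → (1, 0, 0)

rank = 2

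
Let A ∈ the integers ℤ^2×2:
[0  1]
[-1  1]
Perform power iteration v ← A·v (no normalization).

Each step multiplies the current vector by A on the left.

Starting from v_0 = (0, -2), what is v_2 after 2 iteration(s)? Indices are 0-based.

v_0 = (0, -2).
v_1 = A·v_0 = (-2, -2).
v_2 = A·v_1 = (-2, 0).

v_2 = (-2, 0)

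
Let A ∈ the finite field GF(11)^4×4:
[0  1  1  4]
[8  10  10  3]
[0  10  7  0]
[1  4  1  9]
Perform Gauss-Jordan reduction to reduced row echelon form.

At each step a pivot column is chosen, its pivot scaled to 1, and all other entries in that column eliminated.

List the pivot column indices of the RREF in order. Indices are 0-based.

pivot columns: 0, 1, 2, 3

step 1: exchange rows 0,1
step 1: normalize row 0 (÷8) = (1, 4, 4, 10)
  row 3: subtract 1×row0 = (0, 0, 8, 10)
step 2: normalize row 1 (÷1) = (0, 1, 1, 4)
  row 0: subtract 4×row1 = (1, 0, 0, 5)
  row 2: subtract 10×row1 = (0, 0, 8, 4)
step 3: normalize row 2 (÷8) = (0, 0, 1, 6)
  row 1: subtract 1×row2 = (0, 1, 0, 9)
  row 3: subtract 8×row2 = (0, 0, 0, 6)
step 4: normalize row 3 (÷6) = (0, 0, 0, 1)
  row 0: subtract 5×row3 = (1, 0, 0, 0)
  row 1: subtract 9×row3 = (0, 1, 0, 0)
  row 2: subtract 6×row3 = (0, 0, 1, 0)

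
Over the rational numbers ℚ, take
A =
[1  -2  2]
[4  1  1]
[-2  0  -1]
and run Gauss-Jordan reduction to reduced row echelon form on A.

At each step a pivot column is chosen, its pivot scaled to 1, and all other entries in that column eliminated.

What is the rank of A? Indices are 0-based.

rank = 3

[1] R0 /= 1  ⇒  (1, -2, 2)
     R1 -= 4·R0  ⇒  (0, 9, -7)
     R2 -= -2·R0  ⇒  (0, -4, 3)
[2] R1 /= 9  ⇒  (0, 1, -7/9)
     R0 -= -2·R1  ⇒  (1, 0, 4/9)
     R2 -= -4·R1  ⇒  (0, 0, -1/9)
[3] R2 /= -1/9  ⇒  (0, 0, 1)
     R0 -= 4/9·R2  ⇒  (1, 0, 0)
     R1 -= -7/9·R2  ⇒  (0, 1, 0)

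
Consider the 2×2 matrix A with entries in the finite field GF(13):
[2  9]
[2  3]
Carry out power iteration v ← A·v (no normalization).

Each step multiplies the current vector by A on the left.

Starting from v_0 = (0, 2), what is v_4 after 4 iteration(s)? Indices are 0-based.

v_4 = (3, 5)

v_0 = (0, 2).
v_1 = A·v_0 = (5, 6).
v_2 = A·v_1 = (12, 2).
v_3 = A·v_2 = (3, 4).
v_4 = A·v_3 = (3, 5).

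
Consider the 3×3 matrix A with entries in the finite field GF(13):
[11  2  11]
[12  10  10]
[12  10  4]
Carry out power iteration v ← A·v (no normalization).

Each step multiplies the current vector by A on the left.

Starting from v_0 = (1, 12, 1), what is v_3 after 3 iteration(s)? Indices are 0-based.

v_3 = (11, 8, 5)

v_0 = (1, 12, 1).
v_1 = A·v_0 = (7, 12, 6).
v_2 = A·v_1 = (11, 4, 7).
v_3 = A·v_2 = (11, 8, 5).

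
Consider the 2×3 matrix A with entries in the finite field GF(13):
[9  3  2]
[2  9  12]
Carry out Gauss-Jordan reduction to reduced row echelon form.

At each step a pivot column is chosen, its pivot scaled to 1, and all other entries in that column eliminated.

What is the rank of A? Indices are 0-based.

rank = 2

step 1: normalize row 0 (÷9) = (1, 9, 6)
  row 1: subtract 2×row0 = (0, 4, 0)
step 2: normalize row 1 (÷4) = (0, 1, 0)
  row 0: subtract 9×row1 = (1, 0, 6)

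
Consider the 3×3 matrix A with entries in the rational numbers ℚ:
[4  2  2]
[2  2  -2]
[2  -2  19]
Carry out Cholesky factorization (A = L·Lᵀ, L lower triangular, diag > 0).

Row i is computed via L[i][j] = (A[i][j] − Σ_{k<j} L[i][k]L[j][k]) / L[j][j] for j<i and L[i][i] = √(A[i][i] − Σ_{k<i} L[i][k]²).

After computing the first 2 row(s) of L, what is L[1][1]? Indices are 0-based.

Step 1: L[0][0] = √(4) = 2.
  L[1][0] = (2) / L[0][0] = 1.
Step 2: L[1][1] = √(1) = 1.

L[1][1] = 1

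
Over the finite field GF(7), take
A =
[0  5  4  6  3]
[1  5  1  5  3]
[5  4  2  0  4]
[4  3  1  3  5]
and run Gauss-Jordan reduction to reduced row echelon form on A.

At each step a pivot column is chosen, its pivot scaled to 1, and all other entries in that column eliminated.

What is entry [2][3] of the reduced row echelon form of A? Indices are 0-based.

M[2][3] = 6

pivot(0,0): swap R0↔R1
pivot(0,0)=1: scale R0 → (1, 5, 1, 5, 3)
  clear (2,0): R2 −= (5)R0 → (0, 0, 4, 3, 3)
  clear (3,0): R3 −= (4)R0 → (0, 4, 4, 4, 0)
pivot(1,1)=5: scale R1 → (0, 1, 5, 4, 2)
  clear (0,1): R0 −= (5)R1 → (1, 0, 4, 6, 0)
  clear (3,1): R3 −= (4)R1 → (0, 0, 5, 2, 6)
pivot(2,2)=4: scale R2 → (0, 0, 1, 6, 6)
  clear (0,2): R0 −= (4)R2 → (1, 0, 0, 3, 4)
  clear (1,2): R1 −= (5)R2 → (0, 1, 0, 2, 0)
  clear (3,2): R3 −= (5)R2 → (0, 0, 0, 0, 4)
col 3: no nonzero at/below row 3; advance.
pivot(3,4)=4: scale R3 → (0, 0, 0, 0, 1)
  clear (0,4): R0 −= (4)R3 → (1, 0, 0, 3, 0)
  clear (2,4): R2 −= (6)R3 → (0, 0, 1, 6, 0)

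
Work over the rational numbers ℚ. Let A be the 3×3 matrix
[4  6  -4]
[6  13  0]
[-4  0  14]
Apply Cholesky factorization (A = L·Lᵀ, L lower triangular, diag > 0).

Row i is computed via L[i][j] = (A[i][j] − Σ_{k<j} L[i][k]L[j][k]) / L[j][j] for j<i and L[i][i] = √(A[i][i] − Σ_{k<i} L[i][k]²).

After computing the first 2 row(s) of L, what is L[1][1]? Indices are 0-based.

Step 1: L[0][0] = √(4) = 2.
  L[1][0] = (6) / L[0][0] = 3.
Step 2: L[1][1] = √(4) = 2.

L[1][1] = 2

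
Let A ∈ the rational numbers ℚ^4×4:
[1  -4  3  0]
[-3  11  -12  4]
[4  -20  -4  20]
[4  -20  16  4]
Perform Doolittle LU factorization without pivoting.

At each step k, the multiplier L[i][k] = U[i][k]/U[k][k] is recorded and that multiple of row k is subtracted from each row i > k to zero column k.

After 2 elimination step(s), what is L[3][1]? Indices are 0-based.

[col 0] pivot 1
  R1 -= -3*R0 → (0, -1, -3, 4)  (L[1][0] := -3)
  R2 -= 4*R0 → (0, -4, -16, 20)  (L[2][0] := 4)
  R3 -= 4*R0 → (0, -4, 4, 4)  (L[3][0] := 4)
[col 1] pivot -1
  R2 -= 4*R1 → (0, 0, -4, 4)  (L[2][1] := 4)
  R3 -= 4*R1 → (0, 0, 16, -12)  (L[3][1] := 4)

L[3][1] = 4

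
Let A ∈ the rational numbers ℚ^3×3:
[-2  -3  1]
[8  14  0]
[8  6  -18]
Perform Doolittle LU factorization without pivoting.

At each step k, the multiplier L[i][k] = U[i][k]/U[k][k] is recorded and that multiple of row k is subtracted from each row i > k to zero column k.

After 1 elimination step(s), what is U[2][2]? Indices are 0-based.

k=0: U[0][0]=-2
  eliminate (1,0): mult=-4, new row 1: (0, 2, 4); set L[1][0]=-4
  eliminate (2,0): mult=-4, new row 2: (0, -6, -14); set L[2][0]=-4

U[2][2] = -14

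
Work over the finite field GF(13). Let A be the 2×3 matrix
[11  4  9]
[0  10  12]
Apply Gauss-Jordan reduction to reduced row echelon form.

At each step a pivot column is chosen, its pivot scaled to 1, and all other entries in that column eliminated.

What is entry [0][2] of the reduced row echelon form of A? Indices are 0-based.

M[0][2] = 7

[1] R0 /= 11  ⇒  (1, 11, 2)
[2] R1 /= 10  ⇒  (0, 1, 9)
     R0 -= 11·R1  ⇒  (1, 0, 7)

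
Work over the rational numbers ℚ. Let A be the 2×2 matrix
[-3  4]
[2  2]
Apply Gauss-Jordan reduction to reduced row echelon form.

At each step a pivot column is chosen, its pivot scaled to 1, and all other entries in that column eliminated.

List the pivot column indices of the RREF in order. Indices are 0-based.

step 1: normalize row 0 (÷-3) = (1, -4/3)
  row 1: subtract 2×row0 = (0, 14/3)
step 2: normalize row 1 (÷14/3) = (0, 1)
  row 0: subtract -4/3×row1 = (1, 0)

pivot columns: 0, 1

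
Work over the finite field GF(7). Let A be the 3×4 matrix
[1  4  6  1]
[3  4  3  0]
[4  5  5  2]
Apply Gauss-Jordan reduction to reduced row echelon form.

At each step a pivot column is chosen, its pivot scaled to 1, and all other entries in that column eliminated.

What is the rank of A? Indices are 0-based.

[1] R0 /= 1  ⇒  (1, 4, 6, 1)
     R1 -= 3·R0  ⇒  (0, 6, 6, 4)
     R2 -= 4·R0  ⇒  (0, 3, 2, 5)
[2] R1 /= 6  ⇒  (0, 1, 1, 3)
     R0 -= 4·R1  ⇒  (1, 0, 2, 3)
     R2 -= 3·R1  ⇒  (0, 0, 6, 3)
[3] R2 /= 6  ⇒  (0, 0, 1, 4)
     R0 -= 2·R2  ⇒  (1, 0, 0, 2)
     R1 -= 1·R2  ⇒  (0, 1, 0, 6)

rank = 3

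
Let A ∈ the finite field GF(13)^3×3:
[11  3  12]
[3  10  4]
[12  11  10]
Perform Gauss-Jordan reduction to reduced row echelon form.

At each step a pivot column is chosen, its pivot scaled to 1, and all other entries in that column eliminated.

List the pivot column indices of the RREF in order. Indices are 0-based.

[1] R0 /= 11  ⇒  (1, 5, 7)
     R1 -= 3·R0  ⇒  (0, 8, 9)
     R2 -= 12·R0  ⇒  (0, 3, 4)
[2] R1 /= 8  ⇒  (0, 1, 6)
     R0 -= 5·R1  ⇒  (1, 0, 3)
     R2 -= 3·R1  ⇒  (0, 0, 12)
[3] R2 /= 12  ⇒  (0, 0, 1)
     R0 -= 3·R2  ⇒  (1, 0, 0)
     R1 -= 6·R2  ⇒  (0, 1, 0)

pivot columns: 0, 1, 2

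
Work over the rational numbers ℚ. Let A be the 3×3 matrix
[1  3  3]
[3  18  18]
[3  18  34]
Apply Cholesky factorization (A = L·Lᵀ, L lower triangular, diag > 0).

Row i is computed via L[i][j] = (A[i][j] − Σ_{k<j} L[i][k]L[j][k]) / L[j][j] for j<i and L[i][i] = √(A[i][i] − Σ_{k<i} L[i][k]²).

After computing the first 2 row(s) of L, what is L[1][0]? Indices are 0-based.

Step 1: L[0][0] = √(1) = 1.
  L[1][0] = (3) / L[0][0] = 3.
Step 2: L[1][1] = √(9) = 3.

L[1][0] = 3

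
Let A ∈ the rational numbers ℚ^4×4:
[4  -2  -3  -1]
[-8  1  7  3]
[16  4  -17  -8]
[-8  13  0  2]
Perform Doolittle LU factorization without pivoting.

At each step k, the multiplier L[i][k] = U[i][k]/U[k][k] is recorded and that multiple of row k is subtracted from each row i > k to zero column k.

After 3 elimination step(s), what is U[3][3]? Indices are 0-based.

Step 1: pivot at (0,0) is 4.
  row1 ← row1 − (-2)·row0  ⇒  L[1][0]=-2, U row1=(0, -3, 1, 1)
  row2 ← row2 − (4)·row0  ⇒  L[2][0]=4, U row2=(0, 12, -5, -4)
  row3 ← row3 − (-2)·row0  ⇒  L[3][0]=-2, U row3=(0, 9, -6, 0)
Step 2: pivot at (1,1) is -3.
  row2 ← row2 − (-4)·row1  ⇒  L[2][1]=-4, U row2=(0, 0, -1, 0)
  row3 ← row3 − (-3)·row1  ⇒  L[3][1]=-3, U row3=(0, 0, -3, 3)
Step 3: pivot at (2,2) is -1.
  row3 ← row3 − (3)·row2  ⇒  L[3][2]=3, U row3=(0, 0, 0, 3)

U[3][3] = 3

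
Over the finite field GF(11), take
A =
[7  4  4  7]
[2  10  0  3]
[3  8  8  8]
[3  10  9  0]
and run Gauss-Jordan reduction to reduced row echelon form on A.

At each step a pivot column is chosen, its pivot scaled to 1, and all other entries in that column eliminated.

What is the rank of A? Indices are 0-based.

step 1: normalize row 0 (÷7) = (1, 10, 10, 1)
  row 1: subtract 2×row0 = (0, 1, 2, 1)
  row 2: subtract 3×row0 = (0, 0, 0, 5)
  row 3: subtract 3×row0 = (0, 2, 1, 8)
step 2: normalize row 1 (÷1) = (0, 1, 2, 1)
  row 0: subtract 10×row1 = (1, 0, 1, 2)
  row 3: subtract 2×row1 = (0, 0, 8, 6)
step 3: exchange rows 2,3
step 3: normalize row 2 (÷8) = (0, 0, 1, 9)
  row 0: subtract 1×row2 = (1, 0, 0, 4)
  row 1: subtract 2×row2 = (0, 1, 0, 5)
step 4: normalize row 3 (÷5) = (0, 0, 0, 1)
  row 0: subtract 4×row3 = (1, 0, 0, 0)
  row 1: subtract 5×row3 = (0, 1, 0, 0)
  row 2: subtract 9×row3 = (0, 0, 1, 0)

rank = 4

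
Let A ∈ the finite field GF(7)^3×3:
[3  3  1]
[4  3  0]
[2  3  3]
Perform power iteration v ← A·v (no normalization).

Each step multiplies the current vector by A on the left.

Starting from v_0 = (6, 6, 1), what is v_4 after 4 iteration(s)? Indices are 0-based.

v_4 = (3, 4, 0)

v_0 = (6, 6, 1).
v_1 = A·v_0 = (2, 0, 5).
v_2 = A·v_1 = (4, 1, 5).
v_3 = A·v_2 = (6, 5, 5).
v_4 = A·v_3 = (3, 4, 0).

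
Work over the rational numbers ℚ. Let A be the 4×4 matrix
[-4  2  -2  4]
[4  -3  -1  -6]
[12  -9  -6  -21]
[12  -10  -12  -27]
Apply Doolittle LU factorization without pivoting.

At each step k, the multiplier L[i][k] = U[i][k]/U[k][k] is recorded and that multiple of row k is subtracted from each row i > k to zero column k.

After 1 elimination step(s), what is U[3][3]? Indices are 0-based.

Step 1: pivot at (0,0) is -4.
  row1 ← row1 − (-1)·row0  ⇒  L[1][0]=-1, U row1=(0, -1, -3, -2)
  row2 ← row2 − (-3)·row0  ⇒  L[2][0]=-3, U row2=(0, -3, -12, -9)
  row3 ← row3 − (-3)·row0  ⇒  L[3][0]=-3, U row3=(0, -4, -18, -15)

U[3][3] = -15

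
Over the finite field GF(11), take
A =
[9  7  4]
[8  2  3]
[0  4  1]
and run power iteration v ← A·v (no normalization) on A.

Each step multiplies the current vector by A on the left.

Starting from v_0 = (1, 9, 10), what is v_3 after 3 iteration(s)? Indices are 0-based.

v_0 = (1, 9, 10).
v_1 = A·v_0 = (2, 1, 2).
v_2 = A·v_1 = (0, 2, 6).
v_3 = A·v_2 = (5, 0, 3).

v_3 = (5, 0, 3)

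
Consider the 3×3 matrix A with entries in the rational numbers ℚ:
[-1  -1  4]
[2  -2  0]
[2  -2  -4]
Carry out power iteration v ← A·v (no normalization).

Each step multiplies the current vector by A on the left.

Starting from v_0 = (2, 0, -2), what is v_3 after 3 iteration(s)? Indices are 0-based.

v_3 = (-330, 164, 468)

v_0 = (2, 0, -2).
v_1 = A·v_0 = (-10, 4, 12).
v_2 = A·v_1 = (54, -28, -76).
v_3 = A·v_2 = (-330, 164, 468).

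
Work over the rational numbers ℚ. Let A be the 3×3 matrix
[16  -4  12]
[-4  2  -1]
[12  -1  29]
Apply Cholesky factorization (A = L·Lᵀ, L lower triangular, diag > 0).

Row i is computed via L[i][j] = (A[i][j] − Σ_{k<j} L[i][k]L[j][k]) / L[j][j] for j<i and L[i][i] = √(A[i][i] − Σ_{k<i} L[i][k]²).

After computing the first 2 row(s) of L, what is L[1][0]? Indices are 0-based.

L[1][0] = -1

Step 1: L[0][0] = √(16) = 4.
  L[1][0] = (-4) / L[0][0] = -1.
Step 2: L[1][1] = √(1) = 1.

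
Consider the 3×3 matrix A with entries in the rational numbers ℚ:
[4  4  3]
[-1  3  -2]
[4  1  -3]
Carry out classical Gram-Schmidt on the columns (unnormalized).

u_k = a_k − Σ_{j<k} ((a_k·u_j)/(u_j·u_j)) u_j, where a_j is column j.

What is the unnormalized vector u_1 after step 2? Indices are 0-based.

Step 1: u_0 = a_0 = (4, -1, 4).
Step 2: u_1 = a_1 − (17/33)·u_0 = (64/33, 116/33, -35/33).

u_1 = (64/33, 116/33, -35/33)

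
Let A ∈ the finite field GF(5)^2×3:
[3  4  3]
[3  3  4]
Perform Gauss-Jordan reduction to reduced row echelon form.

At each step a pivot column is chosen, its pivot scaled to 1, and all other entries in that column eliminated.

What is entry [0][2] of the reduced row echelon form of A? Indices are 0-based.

[1] R0 /= 3  ⇒  (1, 3, 1)
     R1 -= 3·R0  ⇒  (0, 4, 1)
[2] R1 /= 4  ⇒  (0, 1, 4)
     R0 -= 3·R1  ⇒  (1, 0, 4)

M[0][2] = 4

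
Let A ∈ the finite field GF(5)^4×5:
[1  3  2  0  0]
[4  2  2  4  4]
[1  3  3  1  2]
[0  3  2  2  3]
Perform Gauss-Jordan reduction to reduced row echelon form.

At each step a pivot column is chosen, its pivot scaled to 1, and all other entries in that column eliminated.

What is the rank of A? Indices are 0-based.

[1] R0 /= 1  ⇒  (1, 3, 2, 0, 0)
     R1 -= 4·R0  ⇒  (0, 0, 4, 4, 4)
     R2 -= 1·R0  ⇒  (0, 0, 1, 1, 2)
[2] R1 <-> R3
[2] R1 /= 3  ⇒  (0, 1, 4, 4, 1)
     R0 -= 3·R1  ⇒  (1, 0, 0, 3, 2)
[3] R2 /= 1  ⇒  (0, 0, 1, 1, 2)
     R1 -= 4·R2  ⇒  (0, 1, 0, 0, 3)
     R3 -= 4·R2  ⇒  (0, 0, 0, 0, 1)
column 3 empty below row 3
[4] R3 /= 1  ⇒  (0, 0, 0, 0, 1)
     R0 -= 2·R3  ⇒  (1, 0, 0, 3, 0)
     R1 -= 3·R3  ⇒  (0, 1, 0, 0, 0)
     R2 -= 2·R3  ⇒  (0, 0, 1, 1, 0)

rank = 4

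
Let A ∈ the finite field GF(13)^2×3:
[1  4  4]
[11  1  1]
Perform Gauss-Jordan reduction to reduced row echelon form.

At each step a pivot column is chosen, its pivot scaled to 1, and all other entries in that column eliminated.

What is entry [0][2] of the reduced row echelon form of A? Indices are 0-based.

M[0][2] = 0

step 1: normalize row 0 (÷1) = (1, 4, 4)
  row 1: subtract 11×row0 = (0, 9, 9)
step 2: normalize row 1 (÷9) = (0, 1, 1)
  row 0: subtract 4×row1 = (1, 0, 0)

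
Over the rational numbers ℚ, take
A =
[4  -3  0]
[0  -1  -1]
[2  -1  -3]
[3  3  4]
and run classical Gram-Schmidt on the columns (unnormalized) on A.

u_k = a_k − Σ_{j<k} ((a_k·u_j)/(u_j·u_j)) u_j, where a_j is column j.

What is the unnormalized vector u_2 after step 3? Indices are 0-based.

u_2 = (682/555, -61/555, -1571/555, 46/185)

Step 1: u_0 = a_0 = (4, 0, 2, 3).
Step 2: u_1 = a_1 − (-5/29)·u_0 = (-67/29, -1, -19/29, 102/29).
Step 3: u_2 = a_2 − (6/29)·u_0 − (494/555)·u_1 = (682/555, -61/555, -1571/555, 46/185).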